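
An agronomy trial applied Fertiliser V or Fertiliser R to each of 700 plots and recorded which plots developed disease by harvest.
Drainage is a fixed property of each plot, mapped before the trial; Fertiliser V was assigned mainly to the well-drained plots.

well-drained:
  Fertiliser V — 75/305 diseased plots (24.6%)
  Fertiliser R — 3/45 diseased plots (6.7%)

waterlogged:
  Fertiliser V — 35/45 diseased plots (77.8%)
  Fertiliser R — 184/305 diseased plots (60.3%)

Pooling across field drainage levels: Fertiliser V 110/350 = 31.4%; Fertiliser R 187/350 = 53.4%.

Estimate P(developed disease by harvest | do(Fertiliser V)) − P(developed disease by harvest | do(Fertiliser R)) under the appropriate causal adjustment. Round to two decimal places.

+0.18

Within every field drainage level Fertiliser R has the lower rate, yet pooled Fertiliser V does — Simpson's reversal.
Nothing the fertiliser does changes field drainage; the imbalance is an allocation artefact. With field drainage also predicting the outcome, the pooled figure is confounded, and the within-stratum comparison is the causal one.
Adjusting over the population distribution of field drainage: 0.500·(0.246−0.067) + 0.500·(0.778−0.603) = +0.177.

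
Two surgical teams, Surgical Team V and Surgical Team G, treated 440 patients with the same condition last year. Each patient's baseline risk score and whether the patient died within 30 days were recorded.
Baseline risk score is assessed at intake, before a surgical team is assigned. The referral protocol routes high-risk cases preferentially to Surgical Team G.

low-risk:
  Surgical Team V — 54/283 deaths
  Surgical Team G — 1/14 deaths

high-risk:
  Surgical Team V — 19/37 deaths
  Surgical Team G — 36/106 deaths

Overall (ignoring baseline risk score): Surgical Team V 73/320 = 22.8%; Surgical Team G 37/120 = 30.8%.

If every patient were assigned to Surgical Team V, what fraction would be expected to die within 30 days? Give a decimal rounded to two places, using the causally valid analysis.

0.30

Since baseline risk score is a pre-existing factor (not a product of the surgical team) and it affects the outcome on its own, it is a confounder. The stratified rates, not the pooled rate, identify the causal effect.
Standardising Surgical Team V to the population baseline risk score mix: 0.675·54/283 + 0.325·19/37 = 0.296.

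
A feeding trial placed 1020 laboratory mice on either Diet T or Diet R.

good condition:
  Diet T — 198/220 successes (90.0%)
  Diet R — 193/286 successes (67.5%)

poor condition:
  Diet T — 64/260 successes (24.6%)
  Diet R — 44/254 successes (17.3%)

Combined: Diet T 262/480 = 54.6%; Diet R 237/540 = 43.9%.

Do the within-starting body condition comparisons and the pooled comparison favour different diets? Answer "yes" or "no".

Within each starting body condition level (good condition 90.0% vs 67.5%; poor condition 24.6% vs 17.3%), Diet T has the higher rate every time. Pooled: 54.6% vs 43.9% — Diet T has the higher rate overall. They agree.

no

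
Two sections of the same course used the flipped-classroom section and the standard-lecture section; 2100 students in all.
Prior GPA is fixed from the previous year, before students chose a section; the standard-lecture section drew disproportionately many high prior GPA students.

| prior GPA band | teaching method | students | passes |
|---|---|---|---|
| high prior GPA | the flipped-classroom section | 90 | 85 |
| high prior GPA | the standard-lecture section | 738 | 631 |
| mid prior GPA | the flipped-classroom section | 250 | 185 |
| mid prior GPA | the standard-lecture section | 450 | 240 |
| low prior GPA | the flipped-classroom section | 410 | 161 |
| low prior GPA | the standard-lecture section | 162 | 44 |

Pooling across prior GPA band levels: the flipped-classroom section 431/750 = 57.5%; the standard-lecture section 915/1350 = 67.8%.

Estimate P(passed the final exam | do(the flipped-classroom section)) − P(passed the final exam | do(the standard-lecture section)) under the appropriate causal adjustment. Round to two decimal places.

Prior GPA band satisfies the back-door criterion: it is not a descendant of the teaching method, and it blocks the spurious path from teaching method to outcome. Adjusting for it (i.e., using the within-prior GPA band rates) gives the causal effect.
Adjusting over the population distribution of prior GPA band: 0.394·(0.944−0.855) + 0.333·(0.740−0.533) + 0.272·(0.393−0.272) = +0.137.

+0.14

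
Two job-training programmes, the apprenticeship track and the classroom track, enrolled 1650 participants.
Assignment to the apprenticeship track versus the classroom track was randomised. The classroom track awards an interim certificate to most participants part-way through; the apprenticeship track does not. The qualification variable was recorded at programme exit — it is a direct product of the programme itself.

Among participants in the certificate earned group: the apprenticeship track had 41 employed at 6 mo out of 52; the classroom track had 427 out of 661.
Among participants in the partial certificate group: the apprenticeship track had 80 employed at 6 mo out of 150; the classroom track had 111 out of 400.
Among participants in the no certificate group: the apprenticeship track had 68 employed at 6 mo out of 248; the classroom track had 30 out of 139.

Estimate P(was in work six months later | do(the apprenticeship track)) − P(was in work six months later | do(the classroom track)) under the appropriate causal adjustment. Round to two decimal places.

-0.05

Because the programme influences qualification attained during the programme, qualification attained during the programme is a post-treatment mediator, not a confounder. Stratifying on it would bias the estimate; the causal effect is the crude pooled difference.
The causal difference is the pooled difference: 0.420 − 0.473 = -0.053.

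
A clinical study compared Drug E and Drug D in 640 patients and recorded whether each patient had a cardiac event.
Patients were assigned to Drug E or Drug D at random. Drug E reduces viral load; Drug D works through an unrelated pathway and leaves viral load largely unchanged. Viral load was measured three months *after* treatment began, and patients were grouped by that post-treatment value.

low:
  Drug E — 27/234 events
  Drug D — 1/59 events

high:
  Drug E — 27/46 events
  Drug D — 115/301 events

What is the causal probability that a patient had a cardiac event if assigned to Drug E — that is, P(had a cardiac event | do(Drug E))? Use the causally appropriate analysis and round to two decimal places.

Viral load lies on the pathway drug → viral load → outcome, so adjusting for it blocks the indirect effect. For the total causal effect of drug, use the unadjusted pooled rates.
So P(outcome | do(Drug E)) is just the pooled rate for Drug E: 54/280 = 0.193.

0.19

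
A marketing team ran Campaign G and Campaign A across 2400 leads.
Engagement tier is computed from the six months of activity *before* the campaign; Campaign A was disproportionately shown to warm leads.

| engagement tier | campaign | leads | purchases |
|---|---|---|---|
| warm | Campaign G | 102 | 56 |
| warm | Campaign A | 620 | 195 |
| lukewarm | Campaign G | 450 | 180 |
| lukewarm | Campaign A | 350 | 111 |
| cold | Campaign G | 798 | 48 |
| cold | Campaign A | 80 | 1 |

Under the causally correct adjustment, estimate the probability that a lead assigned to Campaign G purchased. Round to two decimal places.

0.32

The stratified and pooled comparisons disagree (Campaign G wins within each engagement tier; Campaign A wins overall), so the answer turns on the causal role of engagement tier.
Here engagement tier is a common cause — it drives both which campaign a case falls under and the outcome. The crude comparison mixes populations; the stratum-specific rates are the causally relevant ones.
Standardising Campaign G to the population engagement tier mix: 0.301·56/102 + 0.333·180/450 + 0.366·48/798 = 0.321.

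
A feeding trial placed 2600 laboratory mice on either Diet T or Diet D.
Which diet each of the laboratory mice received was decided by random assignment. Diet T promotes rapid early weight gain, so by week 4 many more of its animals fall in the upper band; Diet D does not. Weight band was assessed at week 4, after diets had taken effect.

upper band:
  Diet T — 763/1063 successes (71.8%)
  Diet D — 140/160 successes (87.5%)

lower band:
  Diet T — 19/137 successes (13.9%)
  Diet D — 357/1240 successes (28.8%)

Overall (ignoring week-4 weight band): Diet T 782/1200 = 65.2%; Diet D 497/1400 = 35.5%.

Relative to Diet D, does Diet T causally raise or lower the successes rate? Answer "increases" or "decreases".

increases

Week-4 weight band here is a post-treatment variable shaped by the diet; conditioning on it would introduce bias rather than remove it. The overall comparison is the causal one.
Pooled: Diet T 65.2% vs Diet D 35.5%; Diet T is higher overall.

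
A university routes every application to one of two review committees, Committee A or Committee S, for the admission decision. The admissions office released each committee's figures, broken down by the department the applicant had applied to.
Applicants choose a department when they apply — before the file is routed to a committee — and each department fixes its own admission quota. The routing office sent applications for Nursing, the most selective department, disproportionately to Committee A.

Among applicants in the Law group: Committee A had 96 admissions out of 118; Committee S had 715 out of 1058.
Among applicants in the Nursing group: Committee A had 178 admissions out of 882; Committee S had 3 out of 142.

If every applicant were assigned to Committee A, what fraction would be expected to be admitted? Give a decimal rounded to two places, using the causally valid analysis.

Department is set before the review committee has any effect — it is not caused by the review committee — and it independently drives the outcome. That makes it a confounder, so the causal comparison is within department levels.
Standardising Committee A to the population department mix: 0.535·96/118 + 0.465·178/882 = 0.529.

0.53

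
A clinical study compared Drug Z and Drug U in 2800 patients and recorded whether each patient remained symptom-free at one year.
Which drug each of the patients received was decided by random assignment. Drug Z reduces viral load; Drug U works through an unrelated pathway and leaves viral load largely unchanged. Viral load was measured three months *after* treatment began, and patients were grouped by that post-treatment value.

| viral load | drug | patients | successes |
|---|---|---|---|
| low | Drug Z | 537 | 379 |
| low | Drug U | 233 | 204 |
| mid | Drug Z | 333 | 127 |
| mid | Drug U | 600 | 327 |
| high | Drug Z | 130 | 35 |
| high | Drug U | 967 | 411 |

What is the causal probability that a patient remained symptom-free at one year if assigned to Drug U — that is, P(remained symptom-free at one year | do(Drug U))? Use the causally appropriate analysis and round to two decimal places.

Drug U is higher inside every viral load stratum but Drug Z is higher in aggregate. Whether to stratify depends on how viral load relates to the drug.
Viral load is downstream of the drug. One should not condition on a consequence of treatment, so the overall rates are the right comparison.
So P(outcome | do(Drug U)) is just the pooled rate for Drug U: 942/1800 = 0.523.

0.52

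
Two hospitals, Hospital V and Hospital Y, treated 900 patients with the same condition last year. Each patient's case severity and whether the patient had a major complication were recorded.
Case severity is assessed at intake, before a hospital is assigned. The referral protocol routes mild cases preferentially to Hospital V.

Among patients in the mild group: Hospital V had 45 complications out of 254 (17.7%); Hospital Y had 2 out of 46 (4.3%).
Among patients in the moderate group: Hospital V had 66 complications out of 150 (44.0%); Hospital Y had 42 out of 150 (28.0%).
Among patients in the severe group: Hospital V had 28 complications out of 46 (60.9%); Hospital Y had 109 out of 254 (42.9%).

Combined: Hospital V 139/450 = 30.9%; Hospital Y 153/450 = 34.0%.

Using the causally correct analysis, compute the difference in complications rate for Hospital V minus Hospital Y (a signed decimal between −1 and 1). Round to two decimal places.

+0.16

Hospital Y is lower inside every case severity stratum but Hospital V is lower in aggregate. Whether to stratify depends on how case severity relates to the hospital.
Here case severity is a common cause — it drives both which hospital a case falls under and the outcome. The crude comparison mixes populations; the stratum-specific rates are the causally relevant ones.
Adjusting over the population distribution of case severity: 0.333·(0.177−0.043) + 0.333·(0.440−0.280) + 0.333·(0.609−0.429) = +0.158.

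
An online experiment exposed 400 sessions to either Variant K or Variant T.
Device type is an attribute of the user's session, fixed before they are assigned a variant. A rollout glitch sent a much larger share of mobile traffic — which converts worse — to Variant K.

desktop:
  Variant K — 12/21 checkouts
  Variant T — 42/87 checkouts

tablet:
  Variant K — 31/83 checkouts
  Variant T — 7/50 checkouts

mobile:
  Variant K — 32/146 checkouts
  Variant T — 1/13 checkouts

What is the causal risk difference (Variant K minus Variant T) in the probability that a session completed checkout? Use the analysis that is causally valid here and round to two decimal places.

The device type-specific comparison favours Variant K throughout, but the pooled figures favour Variant T. The question is whether to condition on device type.
Device type is set before the variant has any effect — it is not caused by the variant — and it independently drives the outcome. That makes it a confounder, so the causal comparison is within device type levels.
Adjusting over the population distribution of device type: 0.270·(0.571−0.483) + 0.333·(0.373−0.140) + 0.398·(0.219−0.077) = +0.158.

+0.16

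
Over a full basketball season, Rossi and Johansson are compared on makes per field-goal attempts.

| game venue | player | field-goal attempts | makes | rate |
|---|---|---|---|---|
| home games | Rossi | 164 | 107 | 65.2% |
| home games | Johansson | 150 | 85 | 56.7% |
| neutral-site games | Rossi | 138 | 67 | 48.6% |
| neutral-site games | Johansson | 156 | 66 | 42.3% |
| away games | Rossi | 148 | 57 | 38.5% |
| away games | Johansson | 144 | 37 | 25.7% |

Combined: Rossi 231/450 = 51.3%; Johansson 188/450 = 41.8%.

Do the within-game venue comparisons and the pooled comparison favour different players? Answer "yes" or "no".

Within each game venue level (home games 65.2% vs 56.7%; neutral-site games 48.6% vs 42.3%; away games 38.5% vs 25.7%), Rossi has the higher rate every time. Pooled: 51.3% vs 41.8% — Rossi has the higher rate overall. They agree.

no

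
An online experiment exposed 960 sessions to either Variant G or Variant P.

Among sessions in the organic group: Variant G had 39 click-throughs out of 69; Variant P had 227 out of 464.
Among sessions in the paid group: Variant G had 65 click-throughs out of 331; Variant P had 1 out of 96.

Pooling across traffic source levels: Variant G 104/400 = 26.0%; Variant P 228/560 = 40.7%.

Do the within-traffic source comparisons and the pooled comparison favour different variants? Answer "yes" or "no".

Within each traffic source level (organic 56.5% vs 48.9%; paid 19.6% vs 1.0%), Variant G has the higher rate every time. Pooled: 26.0% vs 40.7% — Variant P has the higher rate overall. The two comparisons disagree.

yes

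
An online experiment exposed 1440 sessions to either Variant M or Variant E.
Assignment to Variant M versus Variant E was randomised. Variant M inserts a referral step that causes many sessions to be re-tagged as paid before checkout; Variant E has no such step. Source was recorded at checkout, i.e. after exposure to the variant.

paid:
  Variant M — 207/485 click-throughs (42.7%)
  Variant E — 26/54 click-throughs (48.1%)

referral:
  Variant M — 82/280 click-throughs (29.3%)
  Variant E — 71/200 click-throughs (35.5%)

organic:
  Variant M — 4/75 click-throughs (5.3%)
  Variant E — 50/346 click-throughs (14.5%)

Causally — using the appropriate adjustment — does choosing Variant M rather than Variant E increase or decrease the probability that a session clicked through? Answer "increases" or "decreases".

increases

Variant E is higher inside every traffic source stratum but Variant M is higher in aggregate. Whether to stratify depends on how traffic source relates to the variant.
Traffic source here is a post-treatment variable shaped by the variant; conditioning on it would introduce bias rather than remove it. The overall comparison is the causal one.
Pooled: Variant M 34.9% vs Variant E 24.5%; Variant M is higher overall.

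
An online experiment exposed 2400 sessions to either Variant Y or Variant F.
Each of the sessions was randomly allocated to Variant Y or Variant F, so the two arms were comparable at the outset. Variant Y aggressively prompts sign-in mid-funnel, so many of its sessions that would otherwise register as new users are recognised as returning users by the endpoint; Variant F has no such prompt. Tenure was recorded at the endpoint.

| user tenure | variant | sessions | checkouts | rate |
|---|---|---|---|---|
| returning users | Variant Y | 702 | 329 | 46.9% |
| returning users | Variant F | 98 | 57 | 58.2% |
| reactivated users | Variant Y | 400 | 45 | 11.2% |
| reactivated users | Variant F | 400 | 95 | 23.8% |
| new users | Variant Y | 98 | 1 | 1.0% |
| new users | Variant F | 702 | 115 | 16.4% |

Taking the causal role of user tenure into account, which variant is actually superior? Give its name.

Variant Y

Variant F is higher inside every user tenure stratum but Variant Y is higher in aggregate. Whether to stratify depends on how user tenure relates to the variant.
Because the variant influences user tenure, user tenure is a post-treatment mediator, not a confounder. Stratifying on it would bias the estimate; the causal effect is the crude pooled difference.
Pooled: Variant Y 31.2% vs Variant F 22.2%; Variant Y is higher overall.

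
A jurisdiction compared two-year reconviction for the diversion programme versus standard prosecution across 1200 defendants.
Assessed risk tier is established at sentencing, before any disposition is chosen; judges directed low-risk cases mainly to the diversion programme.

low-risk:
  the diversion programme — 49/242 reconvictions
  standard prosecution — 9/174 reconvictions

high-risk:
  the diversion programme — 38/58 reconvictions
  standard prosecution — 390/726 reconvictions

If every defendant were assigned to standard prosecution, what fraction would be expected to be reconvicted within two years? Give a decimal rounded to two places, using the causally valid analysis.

Assessed risk tier satisfies the back-door criterion: it is not a descendant of the disposition, and it blocks the spurious path from disposition to outcome. Adjusting for it (i.e., using the within-assessed risk tier rates) gives the causal effect.
Standardising standard prosecution to the population assessed risk tier mix: 0.347·9/174 + 0.653·390/726 = 0.369.

0.37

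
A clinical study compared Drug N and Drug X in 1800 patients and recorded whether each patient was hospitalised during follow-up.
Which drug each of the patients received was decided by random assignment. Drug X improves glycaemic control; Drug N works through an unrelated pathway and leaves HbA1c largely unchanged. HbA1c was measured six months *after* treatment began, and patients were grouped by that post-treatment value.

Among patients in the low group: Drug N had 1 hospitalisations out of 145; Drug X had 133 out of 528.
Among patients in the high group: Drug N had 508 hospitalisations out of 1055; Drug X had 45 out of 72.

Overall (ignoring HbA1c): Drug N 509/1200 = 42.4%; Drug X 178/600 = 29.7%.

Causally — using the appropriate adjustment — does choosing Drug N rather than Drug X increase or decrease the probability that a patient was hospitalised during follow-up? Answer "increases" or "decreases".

increases

HbA1c here is a post-treatment variable shaped by the drug; conditioning on it would introduce bias rather than remove it. The overall comparison is the causal one.
Pooled: Drug N 42.4% vs Drug X 29.7%; Drug X is lower overall.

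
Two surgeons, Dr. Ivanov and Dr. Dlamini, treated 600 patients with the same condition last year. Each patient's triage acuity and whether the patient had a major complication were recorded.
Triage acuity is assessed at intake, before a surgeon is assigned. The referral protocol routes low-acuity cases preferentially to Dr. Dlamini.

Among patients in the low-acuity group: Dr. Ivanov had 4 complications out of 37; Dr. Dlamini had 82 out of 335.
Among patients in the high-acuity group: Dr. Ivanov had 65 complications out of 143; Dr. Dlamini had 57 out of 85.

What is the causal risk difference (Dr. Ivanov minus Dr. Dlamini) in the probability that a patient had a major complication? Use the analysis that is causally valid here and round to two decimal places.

-0.17

The stratified and pooled comparisons disagree (Dr. Ivanov wins within each triage acuity; Dr. Dlamini wins overall), so the answer turns on the causal role of triage acuity.
Here triage acuity is a common cause — it drives both which surgeon a case falls under and the outcome. The crude comparison mixes populations; the stratum-specific rates are the causally relevant ones.
Adjusting over the population distribution of triage acuity: 0.620·(0.108−0.245) + 0.380·(0.455−0.671) = -0.167.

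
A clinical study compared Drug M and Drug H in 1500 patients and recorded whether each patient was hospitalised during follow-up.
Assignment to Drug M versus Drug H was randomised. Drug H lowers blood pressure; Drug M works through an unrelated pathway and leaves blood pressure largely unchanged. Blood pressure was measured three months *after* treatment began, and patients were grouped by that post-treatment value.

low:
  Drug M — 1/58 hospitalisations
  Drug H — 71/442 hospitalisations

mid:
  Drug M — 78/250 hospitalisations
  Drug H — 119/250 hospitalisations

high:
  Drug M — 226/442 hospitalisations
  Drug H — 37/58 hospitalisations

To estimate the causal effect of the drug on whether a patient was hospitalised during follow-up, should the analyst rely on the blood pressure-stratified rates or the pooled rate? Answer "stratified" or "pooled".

pooled

Stratifying would compare drugs among patients the drugs themselves sorted into blood pressure groups — a form of selection on an intermediate. The unconditioned pooled rates give the total causal effect.
Pooled: Drug M 40.7% vs Drug H 30.3%; Drug H is lower overall.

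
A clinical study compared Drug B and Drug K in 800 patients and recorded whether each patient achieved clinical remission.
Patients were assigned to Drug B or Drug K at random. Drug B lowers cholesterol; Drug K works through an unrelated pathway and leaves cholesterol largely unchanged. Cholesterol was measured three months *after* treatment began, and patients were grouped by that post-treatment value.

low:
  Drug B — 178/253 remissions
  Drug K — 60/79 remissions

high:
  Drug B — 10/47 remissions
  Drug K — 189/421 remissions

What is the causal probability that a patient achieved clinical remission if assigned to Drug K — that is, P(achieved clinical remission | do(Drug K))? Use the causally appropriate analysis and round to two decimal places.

0.50

Cholesterol is recorded after the drug and is itself shifted by it — it sits on the causal path from drug to outcome. Conditioning on a mediator would strip out part of the effect we want; the pooled comparison gives the total causal effect.
So P(outcome | do(Drug K)) is just the pooled rate for Drug K: 249/500 = 0.498.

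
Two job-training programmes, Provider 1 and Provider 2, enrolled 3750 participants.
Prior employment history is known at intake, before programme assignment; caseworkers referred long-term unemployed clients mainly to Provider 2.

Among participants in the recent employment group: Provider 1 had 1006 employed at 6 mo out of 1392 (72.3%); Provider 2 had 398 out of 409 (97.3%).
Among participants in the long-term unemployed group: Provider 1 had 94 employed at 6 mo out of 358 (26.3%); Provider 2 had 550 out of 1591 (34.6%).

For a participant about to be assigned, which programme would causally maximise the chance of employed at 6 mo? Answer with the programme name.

The stratified and pooled comparisons disagree (Provider 2 wins within each prior employment history; Provider 1 wins overall), so the answer turns on the causal role of prior employment history.
Here prior employment history is a common cause — it drives both which programme a case falls under and the outcome. The crude comparison mixes populations; the stratum-specific rates are the causally relevant ones.
Within each level — recent employment: 72.3% vs 97.3%; long-term unemployed: 26.3% vs 34.6% — Provider 2 is higher every time.

Provider 2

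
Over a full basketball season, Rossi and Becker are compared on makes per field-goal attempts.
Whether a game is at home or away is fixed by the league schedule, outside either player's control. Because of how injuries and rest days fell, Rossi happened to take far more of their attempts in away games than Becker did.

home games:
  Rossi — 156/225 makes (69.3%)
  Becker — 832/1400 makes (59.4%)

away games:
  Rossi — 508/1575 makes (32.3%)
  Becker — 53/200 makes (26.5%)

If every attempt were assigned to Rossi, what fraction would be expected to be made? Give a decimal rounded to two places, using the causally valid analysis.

0.50

Nothing the player does changes game venue; the imbalance is an allocation artefact. With game venue also predicting the outcome, the pooled figure is confounded, and the within-stratum comparison is the causal one.
Standardising Rossi to the population game venue mix: 0.478·156/225 + 0.522·508/1575 = 0.500.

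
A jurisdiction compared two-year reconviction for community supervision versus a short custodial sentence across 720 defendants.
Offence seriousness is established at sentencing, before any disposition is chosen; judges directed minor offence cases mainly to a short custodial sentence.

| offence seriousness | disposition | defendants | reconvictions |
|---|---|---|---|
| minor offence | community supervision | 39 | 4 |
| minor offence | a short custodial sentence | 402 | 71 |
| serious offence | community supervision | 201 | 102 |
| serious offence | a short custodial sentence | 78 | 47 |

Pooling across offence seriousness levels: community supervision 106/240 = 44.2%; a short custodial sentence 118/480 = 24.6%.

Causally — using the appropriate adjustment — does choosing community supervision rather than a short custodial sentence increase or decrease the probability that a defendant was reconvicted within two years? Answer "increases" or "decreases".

Since offence seriousness is a pre-existing factor (not a product of the disposition) and it affects the outcome on its own, it is a confounder. The stratified rates, not the pooled rate, identify the causal effect.
Within each level — minor offence: 10.3% vs 17.7%; serious offence: 50.7% vs 60.3% — community supervision is lower every time.

decreases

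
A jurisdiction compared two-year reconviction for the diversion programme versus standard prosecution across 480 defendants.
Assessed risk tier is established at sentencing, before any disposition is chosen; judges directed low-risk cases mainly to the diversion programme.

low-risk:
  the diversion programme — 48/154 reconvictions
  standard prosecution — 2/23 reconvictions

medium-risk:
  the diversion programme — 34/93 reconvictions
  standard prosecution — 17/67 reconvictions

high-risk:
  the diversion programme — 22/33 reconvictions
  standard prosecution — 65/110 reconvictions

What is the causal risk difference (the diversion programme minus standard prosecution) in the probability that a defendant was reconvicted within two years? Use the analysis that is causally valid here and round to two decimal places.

+0.14

Assessed risk tier differs across dispositions for reasons unrelated to any effect of the disposition itself, and it separately predicts the outcome — a classic confounder. We must compare within assessed risk tier levels.
Adjusting over the population distribution of assessed risk tier: 0.369·(0.312−0.087) + 0.333·(0.366−0.254) + 0.298·(0.667−0.591) = +0.143.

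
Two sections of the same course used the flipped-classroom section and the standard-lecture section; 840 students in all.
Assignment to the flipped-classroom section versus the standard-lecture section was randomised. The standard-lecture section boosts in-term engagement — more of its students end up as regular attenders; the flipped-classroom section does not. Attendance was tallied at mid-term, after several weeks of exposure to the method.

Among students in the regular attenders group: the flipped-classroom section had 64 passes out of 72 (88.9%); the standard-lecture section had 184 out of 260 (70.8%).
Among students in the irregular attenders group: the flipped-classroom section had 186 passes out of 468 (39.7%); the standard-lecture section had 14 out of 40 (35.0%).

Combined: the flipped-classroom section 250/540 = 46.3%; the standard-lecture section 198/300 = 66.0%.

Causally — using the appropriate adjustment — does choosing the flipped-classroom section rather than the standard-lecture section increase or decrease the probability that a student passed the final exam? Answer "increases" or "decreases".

decreases

The mid-term attendance-specific comparison favours the flipped-classroom section throughout, but the pooled figures favour the standard-lecture section. The question is whether to condition on mid-term attendance.
Mid-term attendance is downstream of the teaching method. One should not condition on a consequence of treatment, so the overall rates are the right comparison.
Pooled: the flipped-classroom section 46.3% vs the standard-lecture section 66.0%; the standard-lecture section is higher overall.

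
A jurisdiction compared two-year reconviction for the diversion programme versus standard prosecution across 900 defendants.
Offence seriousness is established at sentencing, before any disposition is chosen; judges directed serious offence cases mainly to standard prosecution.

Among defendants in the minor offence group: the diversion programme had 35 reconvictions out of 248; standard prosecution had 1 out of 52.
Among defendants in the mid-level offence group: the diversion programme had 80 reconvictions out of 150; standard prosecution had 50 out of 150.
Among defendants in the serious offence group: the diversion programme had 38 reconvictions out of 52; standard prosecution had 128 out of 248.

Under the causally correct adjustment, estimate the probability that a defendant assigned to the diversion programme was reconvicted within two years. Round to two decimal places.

Offence seriousness differs across dispositions for reasons unrelated to any effect of the disposition itself, and it separately predicts the outcome — a classic confounder. We must compare within offence seriousness levels.
Standardising the diversion programme to the population offence seriousness mix: 0.333·35/248 + 0.333·80/150 + 0.333·38/52 = 0.468.

0.47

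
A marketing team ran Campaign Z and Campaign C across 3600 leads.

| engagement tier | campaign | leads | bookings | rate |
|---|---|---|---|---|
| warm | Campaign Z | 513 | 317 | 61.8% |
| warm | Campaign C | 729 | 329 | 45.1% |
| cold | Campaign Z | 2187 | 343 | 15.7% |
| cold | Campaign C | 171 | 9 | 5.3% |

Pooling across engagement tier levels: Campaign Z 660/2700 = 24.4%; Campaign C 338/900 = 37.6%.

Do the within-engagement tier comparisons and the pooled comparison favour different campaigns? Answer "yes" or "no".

Within each engagement tier level (warm 61.8% vs 45.1%; cold 15.7% vs 5.3%), Campaign Z has the higher rate every time. Pooled: 24.4% vs 37.6% — Campaign C has the higher rate overall. The two comparisons disagree.

yes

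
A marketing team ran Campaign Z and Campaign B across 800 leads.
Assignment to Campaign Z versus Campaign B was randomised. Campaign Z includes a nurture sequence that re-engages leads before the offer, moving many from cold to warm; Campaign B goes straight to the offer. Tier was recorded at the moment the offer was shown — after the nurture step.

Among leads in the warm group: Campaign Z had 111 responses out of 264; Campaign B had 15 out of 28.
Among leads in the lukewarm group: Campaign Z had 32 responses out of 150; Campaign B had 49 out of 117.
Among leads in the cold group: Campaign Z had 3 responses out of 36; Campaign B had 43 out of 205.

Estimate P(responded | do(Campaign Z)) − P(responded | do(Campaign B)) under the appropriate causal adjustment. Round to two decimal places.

+0.02

Within every engagement tier level Campaign B has the higher rate, yet pooled Campaign Z does — Simpson's reversal.
Engagement tier lies on the pathway campaign → engagement tier → outcome, so adjusting for it blocks the indirect effect. For the total causal effect of campaign, use the unadjusted pooled rates.
The causal difference is the pooled difference: 0.324 − 0.306 = +0.019.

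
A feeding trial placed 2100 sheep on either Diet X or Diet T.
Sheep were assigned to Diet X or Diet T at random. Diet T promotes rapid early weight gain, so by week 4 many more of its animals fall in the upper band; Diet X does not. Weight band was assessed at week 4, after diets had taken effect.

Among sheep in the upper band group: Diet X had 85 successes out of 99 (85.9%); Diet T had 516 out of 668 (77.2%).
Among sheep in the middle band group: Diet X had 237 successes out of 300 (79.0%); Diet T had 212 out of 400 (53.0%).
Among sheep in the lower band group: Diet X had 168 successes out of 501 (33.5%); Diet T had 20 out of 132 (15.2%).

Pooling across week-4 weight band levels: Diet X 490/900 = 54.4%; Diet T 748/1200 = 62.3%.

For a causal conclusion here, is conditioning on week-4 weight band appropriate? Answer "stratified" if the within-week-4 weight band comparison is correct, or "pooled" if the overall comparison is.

Week-4 weight band lies on the pathway diet → week-4 weight band → outcome, so adjusting for it blocks the indirect effect. For the total causal effect of diet, use the unadjusted pooled rates.
Pooled: Diet X 54.4% vs Diet T 62.3%; Diet T is higher overall.

pooled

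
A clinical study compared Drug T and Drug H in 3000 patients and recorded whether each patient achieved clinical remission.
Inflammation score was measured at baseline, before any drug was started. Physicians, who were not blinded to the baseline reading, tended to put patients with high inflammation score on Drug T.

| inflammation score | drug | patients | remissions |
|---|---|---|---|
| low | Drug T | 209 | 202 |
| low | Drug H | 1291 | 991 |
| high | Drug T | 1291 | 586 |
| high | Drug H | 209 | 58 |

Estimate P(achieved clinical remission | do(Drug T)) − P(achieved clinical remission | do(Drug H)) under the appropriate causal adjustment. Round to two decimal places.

+0.19

The inflammation score-specific comparison favours Drug T throughout, but the pooled figures favour Drug H. The question is whether to condition on inflammation score.
Nothing the drug does changes inflammation score; the imbalance is an allocation artefact. With inflammation score also predicting the outcome, the pooled figure is confounded, and the within-stratum comparison is the causal one.
Adjusting over the population distribution of inflammation score: 0.500·(0.967−0.768) + 0.500·(0.454−0.278) = +0.188.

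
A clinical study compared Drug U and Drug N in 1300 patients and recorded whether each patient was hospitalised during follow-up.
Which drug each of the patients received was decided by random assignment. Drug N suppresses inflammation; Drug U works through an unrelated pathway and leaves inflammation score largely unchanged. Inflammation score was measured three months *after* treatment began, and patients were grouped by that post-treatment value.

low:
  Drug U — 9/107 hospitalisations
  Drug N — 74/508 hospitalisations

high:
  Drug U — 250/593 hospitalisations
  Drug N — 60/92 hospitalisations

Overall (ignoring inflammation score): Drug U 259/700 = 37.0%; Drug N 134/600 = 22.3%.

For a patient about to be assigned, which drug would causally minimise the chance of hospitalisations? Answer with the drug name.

The distribution of inflammation score is itself part of what the drug does — it is an intermediate outcome. Holding it fixed would remove that part of the effect; the total effect is the pooled difference.
Pooled: Drug U 37.0% vs Drug N 22.3%; Drug N is lower overall.

Drug N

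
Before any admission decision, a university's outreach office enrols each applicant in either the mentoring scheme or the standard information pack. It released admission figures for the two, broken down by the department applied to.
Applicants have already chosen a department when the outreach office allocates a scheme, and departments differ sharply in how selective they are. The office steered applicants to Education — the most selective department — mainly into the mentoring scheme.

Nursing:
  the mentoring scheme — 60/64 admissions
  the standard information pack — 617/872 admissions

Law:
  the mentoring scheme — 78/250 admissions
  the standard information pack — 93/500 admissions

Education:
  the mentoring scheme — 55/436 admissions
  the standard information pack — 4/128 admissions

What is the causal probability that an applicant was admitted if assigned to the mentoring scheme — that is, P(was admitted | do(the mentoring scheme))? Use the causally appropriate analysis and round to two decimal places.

0.53

The imbalance in department arose from how applicants were allocated, not from anything the outreach scheme did; and department independently affects the outcome. The pooled gap is confounded — condition on department.
Standardising the mentoring scheme to the population department mix: 0.416·60/64 + 0.333·78/250 + 0.251·55/436 = 0.526.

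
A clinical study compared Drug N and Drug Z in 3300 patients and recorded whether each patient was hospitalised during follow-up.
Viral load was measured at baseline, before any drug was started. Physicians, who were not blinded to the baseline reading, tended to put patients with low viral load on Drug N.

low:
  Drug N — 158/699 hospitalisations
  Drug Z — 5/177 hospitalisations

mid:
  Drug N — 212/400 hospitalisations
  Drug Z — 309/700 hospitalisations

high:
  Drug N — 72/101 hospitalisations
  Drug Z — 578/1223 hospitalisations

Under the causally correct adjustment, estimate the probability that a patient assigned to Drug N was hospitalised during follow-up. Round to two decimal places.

The stratified and pooled comparisons disagree (Drug Z wins within each viral load; Drug N wins overall), so the answer turns on the causal role of viral load.
The imbalance in viral load arose from how patients were allocated, not from anything the drug did; and viral load independently affects the outcome. The pooled gap is confounded — condition on viral load.
Standardising Drug N to the population viral load mix: 0.265·158/699 + 0.333·212/400 + 0.401·72/101 = 0.523.

0.52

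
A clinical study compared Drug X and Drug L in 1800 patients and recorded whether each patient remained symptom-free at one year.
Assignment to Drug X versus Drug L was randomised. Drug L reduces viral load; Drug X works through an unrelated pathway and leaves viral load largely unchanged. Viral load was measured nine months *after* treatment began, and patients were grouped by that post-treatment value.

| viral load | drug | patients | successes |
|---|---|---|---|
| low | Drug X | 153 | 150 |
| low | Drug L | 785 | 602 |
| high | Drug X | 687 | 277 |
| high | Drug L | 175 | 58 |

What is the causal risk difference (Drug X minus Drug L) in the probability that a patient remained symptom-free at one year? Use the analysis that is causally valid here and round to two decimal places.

-0.18

The distribution of viral load is itself part of what the drug does — it is an intermediate outcome. Holding it fixed would remove that part of the effect; the total effect is the pooled difference.
The causal difference is the pooled difference: 0.508 − 0.688 = -0.179.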